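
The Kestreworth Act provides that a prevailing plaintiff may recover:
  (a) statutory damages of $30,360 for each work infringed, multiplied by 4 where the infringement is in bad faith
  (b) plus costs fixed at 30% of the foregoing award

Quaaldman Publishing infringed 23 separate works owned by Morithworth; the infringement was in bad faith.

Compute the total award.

Statutory damages: 23 × $30,360 = $698,280
Multiplied by 4: 4 × $698,280 = $2,793,120
Costs: 30% of $2,793,120 = $837,936
Award plus costs: $2,793,120 + $837,936 = $3,631,056

$3,631,056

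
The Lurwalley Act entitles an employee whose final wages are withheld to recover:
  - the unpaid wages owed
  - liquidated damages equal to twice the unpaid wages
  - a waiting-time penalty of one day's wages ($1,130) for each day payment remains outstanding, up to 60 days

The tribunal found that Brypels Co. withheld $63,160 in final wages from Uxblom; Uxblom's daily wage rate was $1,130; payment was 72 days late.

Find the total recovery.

Doubled: 2 × $63,160 = $126,320
Penalty days: min(72, 60) = 60
Waiting-time penalty: 60 × $1,130 = $67,800
Total award: $63,160 + $126,320 + $67,800 = $257,280

Total award: $257,280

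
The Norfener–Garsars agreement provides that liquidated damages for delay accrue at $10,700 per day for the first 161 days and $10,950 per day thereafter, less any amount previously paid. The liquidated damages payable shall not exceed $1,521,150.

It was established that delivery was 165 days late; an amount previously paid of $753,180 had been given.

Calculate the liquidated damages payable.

First 161 days: 161 × $10,700 = $1,722,700
Remaining days: (165 − 161) × $10,950 = $43,800
Accrued per-day damages: $1,722,700 + $43,800 = $1,766,500
Less amount previously paid: $1,766,500 − $753,180 = $1,013,320
Cap at $1,521,150: $1,013,320 is within the cap, no reduction.

$1,013,320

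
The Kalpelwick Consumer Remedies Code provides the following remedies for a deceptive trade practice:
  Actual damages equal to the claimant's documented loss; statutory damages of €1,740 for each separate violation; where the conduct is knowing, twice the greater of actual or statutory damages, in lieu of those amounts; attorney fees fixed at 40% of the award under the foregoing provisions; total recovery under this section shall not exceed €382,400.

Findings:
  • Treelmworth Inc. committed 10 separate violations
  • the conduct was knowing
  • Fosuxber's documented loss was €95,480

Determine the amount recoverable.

Statutory damages: 10 × €1,740 = €17,400
Greater of actual damages (€95,480) or statutory damages (€17,400): €95,480
Doubled: 2 × €95,480 = €190,960
Attorney fees: 40% of €190,960 = €76,384
Total before cap: €190,960 + €76,384 = €267,344
Cap at €382,400: €267,344 is within the cap, no reduction.

€267,344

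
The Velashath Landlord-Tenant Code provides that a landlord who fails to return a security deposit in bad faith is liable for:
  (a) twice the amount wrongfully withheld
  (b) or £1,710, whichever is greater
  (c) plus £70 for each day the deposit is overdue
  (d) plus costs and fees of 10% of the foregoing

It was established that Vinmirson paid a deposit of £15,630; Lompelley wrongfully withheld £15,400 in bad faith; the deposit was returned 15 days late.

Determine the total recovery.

£35,035

Doubled: 2 × £15,400 = £30,800
Minimum £1,710: £30,800 meets the minimum, no increase.
Late-return penalty: 15 × £70 = £1,050
Damages plus late penalty: £30,800 + £1,050 = £31,850
Costs and fees: 10% of £31,850 = £3,185
Total recovery: £31,850 + £3,185 = £35,035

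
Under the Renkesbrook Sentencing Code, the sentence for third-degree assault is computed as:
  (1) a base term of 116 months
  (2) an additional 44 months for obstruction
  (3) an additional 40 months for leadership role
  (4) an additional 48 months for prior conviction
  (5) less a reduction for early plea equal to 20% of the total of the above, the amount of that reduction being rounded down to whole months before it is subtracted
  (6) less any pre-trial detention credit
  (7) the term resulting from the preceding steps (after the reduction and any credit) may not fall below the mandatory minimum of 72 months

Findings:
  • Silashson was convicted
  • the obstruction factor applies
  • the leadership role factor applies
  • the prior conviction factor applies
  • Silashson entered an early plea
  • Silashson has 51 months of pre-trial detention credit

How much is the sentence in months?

Obstruction enhancement: +44 months
Leadership role enhancement: +40 months
Prior conviction enhancement: +48 months
Adjusted term: 116 months + 44 months + 40 months + 48 months = 248 months
Early plea reduction: 20% of 248 months = 49 months (rounded down)
After reduction: 248 − 49 = 199 months
Less pre-trial detention credit: 199 months − 51 months = 148 months
Minimum 72 months: 148 months meets the minimum, no increase.

148 months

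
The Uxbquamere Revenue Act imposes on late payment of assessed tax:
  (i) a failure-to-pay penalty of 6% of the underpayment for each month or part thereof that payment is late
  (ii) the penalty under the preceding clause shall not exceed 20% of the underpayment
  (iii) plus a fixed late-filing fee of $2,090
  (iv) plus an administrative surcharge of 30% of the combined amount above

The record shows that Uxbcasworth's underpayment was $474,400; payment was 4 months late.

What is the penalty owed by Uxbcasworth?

Accrued rate: 6% × 4 = 24%, capped at 20% → 20%
Failure-to-pay penalty: 20% of $474,400 = $94,880
Penalty before surcharge: $94,880 + $2,090 = $96,970
Administrative surcharge: 30% of $96,970 = $29,091
Total penalty: $96,970 + $29,091 = $126,061

$126,061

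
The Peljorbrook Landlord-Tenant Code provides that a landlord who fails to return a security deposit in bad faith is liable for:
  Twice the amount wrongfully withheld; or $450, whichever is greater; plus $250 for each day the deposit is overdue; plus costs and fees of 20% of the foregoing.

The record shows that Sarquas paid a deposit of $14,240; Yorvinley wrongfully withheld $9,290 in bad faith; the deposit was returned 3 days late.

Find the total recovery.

$23,196

Doubled: 2 × $9,290 = $18,580
Minimum $450: $18,580 meets the minimum, no increase.
Late-return penalty: 3 × $250 = $750
Damages plus late penalty: $18,580 + $750 = $19,330
Costs and fees: 20% of $19,330 = $3,866
Total recovery: $19,330 + $3,866 = $23,196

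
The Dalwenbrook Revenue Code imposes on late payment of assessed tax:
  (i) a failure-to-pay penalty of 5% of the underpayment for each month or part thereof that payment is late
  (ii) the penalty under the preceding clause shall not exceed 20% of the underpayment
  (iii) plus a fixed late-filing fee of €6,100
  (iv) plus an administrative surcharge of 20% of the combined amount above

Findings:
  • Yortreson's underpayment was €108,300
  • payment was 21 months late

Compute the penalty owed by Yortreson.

Accrued rate: 5% × 21 = 105%, capped at 20% → 20%
Failure-to-pay penalty: 20% of €108,300 = €21,660
Penalty before surcharge: €21,660 + €6,100 = €27,760
Administrative surcharge: 20% of €27,760 = €5,552
Total penalty: €27,760 + €5,552 = €33,312

Penalty: €33,312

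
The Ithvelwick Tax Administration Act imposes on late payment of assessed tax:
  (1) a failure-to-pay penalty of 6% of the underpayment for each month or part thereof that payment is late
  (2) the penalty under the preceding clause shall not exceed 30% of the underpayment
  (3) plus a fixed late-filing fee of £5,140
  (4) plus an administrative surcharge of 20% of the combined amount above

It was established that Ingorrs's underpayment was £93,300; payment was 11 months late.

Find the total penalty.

£39,756

Accrued rate: 6% × 11 = 66%, capped at 30% → 30%
Failure-to-pay penalty: 30% of £93,300 = £27,990
Penalty before surcharge: £27,990 + £5,140 = £33,130
Administrative surcharge: 20% of £33,130 = £6,626
Total penalty: £33,130 + £6,626 = £39,756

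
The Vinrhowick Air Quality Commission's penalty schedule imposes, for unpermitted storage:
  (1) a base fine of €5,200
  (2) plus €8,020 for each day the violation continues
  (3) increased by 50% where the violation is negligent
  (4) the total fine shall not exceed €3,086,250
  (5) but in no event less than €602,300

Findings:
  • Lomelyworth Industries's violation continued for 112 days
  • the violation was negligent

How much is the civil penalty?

Per-day component: 112 × €8,020 = €898,240
Base plus per-day: €5,200 + €898,240 = €903,440
Enhancement: 50% of €903,440 = €451,720
Enhanced fine: €903,440 + €451,720 = €1,355,160
Cap at €3,086,250: €1,355,160 is within the cap, no reduction.
Minimum €602,300: €1,355,160 meets the minimum, no increase.

€1,355,160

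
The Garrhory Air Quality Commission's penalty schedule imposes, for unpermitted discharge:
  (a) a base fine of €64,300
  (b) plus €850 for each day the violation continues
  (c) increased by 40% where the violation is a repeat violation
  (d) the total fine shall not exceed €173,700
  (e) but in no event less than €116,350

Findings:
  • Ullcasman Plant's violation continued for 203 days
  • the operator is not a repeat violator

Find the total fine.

€173,700

Per-day component: 203 × €850 = €172,550
Base plus per-day: €64,300 + €172,550 = €236,850
The operator is not a repeat violator: no 40% increase.
Cap at €173,700: €236,850 exceeds the cap → €173,700
Minimum €116,350: €173,700 meets the minimum, no increase.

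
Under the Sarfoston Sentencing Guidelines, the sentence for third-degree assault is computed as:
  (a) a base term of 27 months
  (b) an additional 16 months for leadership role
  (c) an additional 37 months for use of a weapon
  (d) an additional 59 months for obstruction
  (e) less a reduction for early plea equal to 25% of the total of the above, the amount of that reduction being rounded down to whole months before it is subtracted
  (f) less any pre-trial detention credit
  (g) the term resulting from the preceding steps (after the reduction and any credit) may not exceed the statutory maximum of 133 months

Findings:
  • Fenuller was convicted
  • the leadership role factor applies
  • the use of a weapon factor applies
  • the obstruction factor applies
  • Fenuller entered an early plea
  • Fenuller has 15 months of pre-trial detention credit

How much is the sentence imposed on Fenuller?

90 months

Leadership role enhancement: +16 months
Use of a weapon enhancement: +37 months
Obstruction enhancement: +59 months
Adjusted term: 27 months + 16 months + 37 months + 59 months = 139 months
Early plea reduction: 25% of 139 months = 34 months (rounded down)
After reduction: 139 − 34 = 105 months
Less pre-trial detention credit: 105 months − 15 months = 90 months
Cap at 133 months: 90 months is within the cap, no reduction.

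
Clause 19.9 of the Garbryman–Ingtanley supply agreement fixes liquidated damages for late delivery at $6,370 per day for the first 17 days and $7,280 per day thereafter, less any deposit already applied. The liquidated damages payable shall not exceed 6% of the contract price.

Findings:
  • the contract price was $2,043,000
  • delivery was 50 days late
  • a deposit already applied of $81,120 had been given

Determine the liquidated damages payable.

$122,580

First 17 days: 17 × $6,370 = $108,290
Remaining days: (50 − 17) × $7,280 = $240,240
Accrued per-day damages: $108,290 + $240,240 = $348,530
Less deposit already applied: $348,530 − $81,120 = $267,410
Cap: 6% of $2,043,000 = $122,580
Cap at $122,580: $267,410 exceeds the cap → $122,580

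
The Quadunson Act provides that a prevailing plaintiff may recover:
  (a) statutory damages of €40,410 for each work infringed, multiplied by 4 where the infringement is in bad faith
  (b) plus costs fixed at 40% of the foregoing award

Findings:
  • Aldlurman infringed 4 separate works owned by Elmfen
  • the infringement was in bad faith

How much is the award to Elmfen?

Statutory damages: 4 × €40,410 = €161,640
Multiplied by 4: 4 × €161,640 = €646,560
Costs: 40% of €646,560 = €258,624
Award plus costs: €646,560 + €258,624 = €905,184

Award: €905,184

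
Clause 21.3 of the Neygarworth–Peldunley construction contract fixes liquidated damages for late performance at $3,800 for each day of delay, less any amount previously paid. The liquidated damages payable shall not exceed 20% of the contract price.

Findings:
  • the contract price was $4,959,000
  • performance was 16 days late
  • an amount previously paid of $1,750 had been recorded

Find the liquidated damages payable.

$59,050

Per-day damages: 16 × $3,800 = $60,800
Less amount previously paid: $60,800 − $1,750 = $59,050
Cap: 20% of $4,959,000 = $991,800
Cap at $991,800: $59,050 is within the cap, no reduction.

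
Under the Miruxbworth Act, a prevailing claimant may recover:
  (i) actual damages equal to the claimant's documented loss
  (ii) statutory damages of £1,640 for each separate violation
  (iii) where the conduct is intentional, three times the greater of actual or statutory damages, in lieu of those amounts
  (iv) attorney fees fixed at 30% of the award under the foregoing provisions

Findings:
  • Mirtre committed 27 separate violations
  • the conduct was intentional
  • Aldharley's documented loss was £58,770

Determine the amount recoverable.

£229,203

Statutory damages: 27 × £1,640 = £44,280
Greater of actual damages (£58,770) or statutory damages (£44,280): £58,770
Trebled: 3 × £58,770 = £176,310
Attorney fees: 30% of £176,310 = £52,893
Total recovery: £176,310 + £52,893 = £229,203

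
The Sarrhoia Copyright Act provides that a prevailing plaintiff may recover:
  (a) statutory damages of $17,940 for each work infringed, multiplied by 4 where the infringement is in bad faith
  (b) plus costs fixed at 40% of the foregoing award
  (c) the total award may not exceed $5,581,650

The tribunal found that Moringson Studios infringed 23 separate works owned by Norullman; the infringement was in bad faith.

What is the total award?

Statutory damages: 23 × $17,940 = $412,620
Multiplied by 4: 4 × $412,620 = $1,650,480
Costs: 40% of $1,650,480 = $660,192
Award plus costs: $1,650,480 + $660,192 = $2,310,672
Cap at $5,581,650: $2,310,672 is within the cap, no reduction.

$2,310,672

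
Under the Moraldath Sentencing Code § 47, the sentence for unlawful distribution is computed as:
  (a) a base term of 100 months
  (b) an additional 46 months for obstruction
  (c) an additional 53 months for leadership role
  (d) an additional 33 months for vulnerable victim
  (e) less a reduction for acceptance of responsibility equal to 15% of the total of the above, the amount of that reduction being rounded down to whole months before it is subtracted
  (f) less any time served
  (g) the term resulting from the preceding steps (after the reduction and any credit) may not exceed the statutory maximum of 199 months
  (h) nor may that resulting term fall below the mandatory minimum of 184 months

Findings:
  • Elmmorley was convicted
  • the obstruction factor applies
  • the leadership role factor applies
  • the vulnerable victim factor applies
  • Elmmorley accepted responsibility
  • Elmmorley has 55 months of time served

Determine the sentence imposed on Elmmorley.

Obstruction enhancement: +46 months
Leadership role enhancement: +53 months
Vulnerable victim enhancement: +33 months
Adjusted term: 100 months + 46 months + 53 months + 33 months = 232 months
Acceptance of responsibility reduction: 15% of 232 months = 34 months (rounded down)
After reduction: 232 − 34 = 198 months
Less time served: 198 months − 55 months = 143 months
Cap at 199 months: 143 months is within the cap, no reduction.
Minimum 184 months: 143 months is below the minimum → 184 months

Sentence: 184 months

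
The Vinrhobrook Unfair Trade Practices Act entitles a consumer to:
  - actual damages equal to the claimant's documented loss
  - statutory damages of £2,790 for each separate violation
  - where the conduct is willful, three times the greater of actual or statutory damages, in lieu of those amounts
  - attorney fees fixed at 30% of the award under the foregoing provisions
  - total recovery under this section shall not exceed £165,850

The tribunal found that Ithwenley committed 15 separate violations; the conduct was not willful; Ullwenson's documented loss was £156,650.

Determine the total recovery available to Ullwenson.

£165,850

Statutory damages: 15 × £2,790 = £41,850
Conduct not willful: the in-lieu enhancement does not apply.
Actual plus statutory damages: £156,650 + £41,850 = £198,500
Attorney fees: 30% of £198,500 = £59,550
Total before cap: £198,500 + £59,550 = £258,050
Cap at £165,850: £258,050 exceeds the cap → £165,850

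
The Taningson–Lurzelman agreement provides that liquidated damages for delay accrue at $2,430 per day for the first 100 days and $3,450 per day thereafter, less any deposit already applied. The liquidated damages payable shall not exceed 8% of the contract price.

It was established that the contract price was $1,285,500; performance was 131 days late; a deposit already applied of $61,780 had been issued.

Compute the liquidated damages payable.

First 100 days: 100 × $2,430 = $243,000
Remaining days: (131 − 100) × $3,450 = $106,950
Accrued per-day damages: $243,000 + $106,950 = $349,950
Less deposit already applied: $349,950 − $61,780 = $288,170
Cap: 8% of $1,285,500 = $102,840
Cap at $102,840: $288,170 exceeds the cap → $102,840

$102,840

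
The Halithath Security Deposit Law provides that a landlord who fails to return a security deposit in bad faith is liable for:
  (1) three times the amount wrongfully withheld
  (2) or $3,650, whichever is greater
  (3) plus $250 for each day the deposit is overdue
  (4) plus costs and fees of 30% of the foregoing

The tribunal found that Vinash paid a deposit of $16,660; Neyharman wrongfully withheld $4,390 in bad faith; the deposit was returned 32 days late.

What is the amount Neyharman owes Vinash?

Trebled: 3 × $4,390 = $13,170
Minimum $3,650: $13,170 meets the minimum, no increase.
Late-return penalty: 32 × $250 = $8,000
Damages plus late penalty: $13,170 + $8,000 = $21,170
Costs and fees: 30% of $21,170 = $6,351
Total recovery: $21,170 + $6,351 = $27,521

$27,521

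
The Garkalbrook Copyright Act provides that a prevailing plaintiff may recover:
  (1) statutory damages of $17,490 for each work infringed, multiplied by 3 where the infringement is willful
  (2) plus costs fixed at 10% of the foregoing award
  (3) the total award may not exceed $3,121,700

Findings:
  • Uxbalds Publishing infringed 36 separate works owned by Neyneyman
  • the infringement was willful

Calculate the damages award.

Statutory damages: 36 × $17,490 = $629,640
Trebled: 3 × $629,640 = $1,888,920
Costs: 10% of $1,888,920 = $188,892
Award plus costs: $1,888,920 + $188,892 = $2,077,812
Cap at $3,121,700: $2,077,812 is within the cap, no reduction.

$2,077,812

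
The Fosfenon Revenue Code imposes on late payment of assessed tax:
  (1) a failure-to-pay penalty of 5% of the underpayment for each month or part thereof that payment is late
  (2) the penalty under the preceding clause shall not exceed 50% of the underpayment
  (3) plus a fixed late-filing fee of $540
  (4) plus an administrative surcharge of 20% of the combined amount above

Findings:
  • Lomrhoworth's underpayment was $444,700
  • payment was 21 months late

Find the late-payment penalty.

Accrued rate: 5% × 21 = 105%, capped at 50% → 50%
Failure-to-pay penalty: 50% of $444,700 = $222,350
Penalty before surcharge: $222,350 + $540 = $222,890
Administrative surcharge: 20% of $222,890 = $44,578
Total penalty: $222,890 + $44,578 = $267,468

$267,468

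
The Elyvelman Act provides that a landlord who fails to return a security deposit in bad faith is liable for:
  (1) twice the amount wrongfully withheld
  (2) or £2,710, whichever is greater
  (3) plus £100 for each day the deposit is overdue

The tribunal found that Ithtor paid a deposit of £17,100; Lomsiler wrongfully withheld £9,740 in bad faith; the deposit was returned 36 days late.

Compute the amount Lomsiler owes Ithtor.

Doubled: 2 × £9,740 = £19,480
Minimum £2,710: £19,480 meets the minimum, no increase.
Late-return penalty: 36 × £100 = £3,600
Damages plus late penalty: £19,480 + £3,600 = £23,080

£23,080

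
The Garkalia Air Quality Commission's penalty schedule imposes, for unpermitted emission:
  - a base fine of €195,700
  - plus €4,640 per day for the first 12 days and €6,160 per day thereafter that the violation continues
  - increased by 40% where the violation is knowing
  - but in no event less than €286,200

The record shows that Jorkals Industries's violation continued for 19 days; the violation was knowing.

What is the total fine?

€412,300

First 12 days: 12 × €4,640 = €55,680
Remaining days: (19 − 12) × €6,160 = €43,120
Per-day component: €55,680 + €43,120 = €98,800
Base plus per-day: €195,700 + €98,800 = €294,500
Enhancement: 40% of €294,500 = €117,800
Enhanced fine: €294,500 + €117,800 = €412,300
Minimum €286,200: €412,300 meets the minimum, no increase.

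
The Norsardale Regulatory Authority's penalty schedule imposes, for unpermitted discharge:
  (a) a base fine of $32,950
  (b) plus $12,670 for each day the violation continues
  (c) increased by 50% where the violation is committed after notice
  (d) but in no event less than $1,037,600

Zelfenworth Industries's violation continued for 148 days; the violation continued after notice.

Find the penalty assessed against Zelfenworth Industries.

Per-day component: 148 × $12,670 = $1,875,160
Base plus per-day: $32,950 + $1,875,160 = $1,908,110
Enhancement: 50% of $1,908,110 = $954,055
Enhanced fine: $1,908,110 + $954,055 = $2,862,165
Minimum $1,037,600: $2,862,165 meets the minimum, no increase.

$2,862,165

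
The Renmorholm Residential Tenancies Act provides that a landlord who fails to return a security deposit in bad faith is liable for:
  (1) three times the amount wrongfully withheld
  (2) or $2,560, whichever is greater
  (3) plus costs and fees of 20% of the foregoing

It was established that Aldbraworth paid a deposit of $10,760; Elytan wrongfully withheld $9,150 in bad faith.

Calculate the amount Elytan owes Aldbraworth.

Trebled: 3 × $9,150 = $27,450
Minimum $2,560: $27,450 meets the minimum, no increase.
Costs and fees: 20% of $27,450 = $5,490
Total recovery: $27,450 + $5,490 = $32,940

Recovery: $32,940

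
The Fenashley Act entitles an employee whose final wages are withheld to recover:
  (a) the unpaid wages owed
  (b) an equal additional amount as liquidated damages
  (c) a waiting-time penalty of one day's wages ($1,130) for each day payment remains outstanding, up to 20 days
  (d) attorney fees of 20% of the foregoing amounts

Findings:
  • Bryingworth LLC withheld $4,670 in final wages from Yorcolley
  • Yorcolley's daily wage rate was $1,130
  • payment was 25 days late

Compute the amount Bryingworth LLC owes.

Liquidated damages (equal amount): $4,670
Penalty days: min(25, 20) = 20
Waiting-time penalty: 20 × $1,130 = $22,600
Subtotal: $4,670 + $4,670 + $22,600 = $31,940
Attorney fees: 20% of $31,940 = $6,388
Total award: $31,940 + $6,388 = $38,328

$38,328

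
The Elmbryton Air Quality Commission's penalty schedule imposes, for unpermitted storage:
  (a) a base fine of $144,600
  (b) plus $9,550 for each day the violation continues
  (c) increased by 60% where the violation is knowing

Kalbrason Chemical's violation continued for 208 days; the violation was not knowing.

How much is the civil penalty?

$2,131,000

Per-day component: 208 × $9,550 = $1,986,400
Base plus per-day: $144,600 + $1,986,400 = $2,131,000
The violation was not knowing: no 60% increase.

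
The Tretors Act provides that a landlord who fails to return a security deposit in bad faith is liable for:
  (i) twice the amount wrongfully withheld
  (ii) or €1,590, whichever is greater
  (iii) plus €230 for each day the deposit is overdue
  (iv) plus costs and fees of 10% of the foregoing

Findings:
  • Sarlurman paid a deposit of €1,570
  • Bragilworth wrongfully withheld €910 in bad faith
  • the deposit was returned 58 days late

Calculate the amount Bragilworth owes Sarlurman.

€16,676

Doubled: 2 × €910 = €1,820
Minimum €1,590: €1,820 meets the minimum, no increase.
Late-return penalty: 58 × €230 = €13,340
Damages plus late penalty: €1,820 + €13,340 = €15,160
Costs and fees: 10% of €15,160 = €1,516
Total recovery: €15,160 + €1,516 = €16,676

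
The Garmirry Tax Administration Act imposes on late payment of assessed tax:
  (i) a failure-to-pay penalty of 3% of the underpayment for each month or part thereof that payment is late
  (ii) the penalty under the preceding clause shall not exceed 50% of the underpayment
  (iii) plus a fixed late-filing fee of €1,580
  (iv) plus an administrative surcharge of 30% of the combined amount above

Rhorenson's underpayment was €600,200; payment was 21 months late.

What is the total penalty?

€392,184

Accrued rate: 3% × 21 = 63%, capped at 50% → 50%
Failure-to-pay penalty: 50% of €600,200 = €300,100
Penalty before surcharge: €300,100 + €1,580 = €301,680
Administrative surcharge: 30% of €301,680 = €90,504
Total penalty: €301,680 + €90,504 = €392,184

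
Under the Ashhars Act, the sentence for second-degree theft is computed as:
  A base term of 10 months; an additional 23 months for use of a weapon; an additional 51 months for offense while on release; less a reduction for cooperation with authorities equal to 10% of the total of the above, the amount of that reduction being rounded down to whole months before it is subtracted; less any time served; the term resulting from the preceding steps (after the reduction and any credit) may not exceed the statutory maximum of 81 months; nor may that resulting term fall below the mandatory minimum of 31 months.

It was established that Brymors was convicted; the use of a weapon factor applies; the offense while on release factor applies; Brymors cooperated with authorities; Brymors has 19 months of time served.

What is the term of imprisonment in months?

57 months

Use of a weapon enhancement: +23 months
Offense while on release enhancement: +51 months
Adjusted term: 10 months + 23 months + 51 months = 84 months
Cooperation with authorities reduction: 10% of 84 months = 8 months (rounded down)
After reduction: 84 − 8 = 76 months
Less time served: 76 months − 19 months = 57 months
Cap at 81 months: 57 months is within the cap, no reduction.
Minimum 31 months: 57 months meets the minimum, no increase.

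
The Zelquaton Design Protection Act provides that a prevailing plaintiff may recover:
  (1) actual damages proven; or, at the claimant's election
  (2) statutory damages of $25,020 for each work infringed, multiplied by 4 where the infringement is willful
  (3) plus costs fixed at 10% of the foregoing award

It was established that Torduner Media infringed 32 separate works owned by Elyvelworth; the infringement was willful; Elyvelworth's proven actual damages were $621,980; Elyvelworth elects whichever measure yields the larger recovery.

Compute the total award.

Statutory damages: 32 × $25,020 = $800,640
Multiplied by 4: 4 × $800,640 = $3,202,560
Greater of actual damages ($621,980) or enhanced statutory damages ($3,202,560): $3,202,560
Costs: 10% of $3,202,560 = $320,256
Award plus costs: $3,202,560 + $320,256 = $3,522,816

$3,522,816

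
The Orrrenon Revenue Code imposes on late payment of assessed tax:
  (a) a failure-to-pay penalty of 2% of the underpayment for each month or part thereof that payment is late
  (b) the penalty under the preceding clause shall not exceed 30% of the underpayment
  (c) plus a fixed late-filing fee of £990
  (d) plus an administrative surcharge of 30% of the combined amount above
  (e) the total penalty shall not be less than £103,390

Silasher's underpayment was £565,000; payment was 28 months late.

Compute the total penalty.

£221,637

Accrued rate: 2% × 28 = 56%, capped at 30% → 30%
Failure-to-pay penalty: 30% of £565,000 = £169,500
Penalty before surcharge: £169,500 + £990 = £170,490
Administrative surcharge: 30% of £170,490 = £51,147
Total penalty: £170,490 + £51,147 = £221,637
Minimum £103,390: £221,637 meets the minimum, no increase.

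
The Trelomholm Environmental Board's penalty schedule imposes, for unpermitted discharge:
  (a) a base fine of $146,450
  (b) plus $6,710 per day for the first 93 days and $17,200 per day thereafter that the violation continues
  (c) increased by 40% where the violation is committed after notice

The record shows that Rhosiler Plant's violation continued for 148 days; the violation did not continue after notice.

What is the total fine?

Civil penalty: $1,716,480

First 93 days: 93 × $6,710 = $624,030
Remaining days: (148 − 93) × $17,200 = $946,000
Per-day component: $624,030 + $946,000 = $1,570,030
Base plus per-day: $146,450 + $1,570,030 = $1,716,480
The violation did not continue after notice: no 40% increase.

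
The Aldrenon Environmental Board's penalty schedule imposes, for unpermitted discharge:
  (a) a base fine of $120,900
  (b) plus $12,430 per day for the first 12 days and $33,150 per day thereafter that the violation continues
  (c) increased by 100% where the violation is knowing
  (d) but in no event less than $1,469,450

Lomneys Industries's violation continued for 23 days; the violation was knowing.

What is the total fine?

$1,469,450

First 12 days: 12 × $12,430 = $149,160
Remaining days: (23 − 12) × $33,150 = $364,650
Per-day component: $149,160 + $364,650 = $513,810
Base plus per-day: $120,900 + $513,810 = $634,710
Enhancement: 100% of $634,710 = $634,710
Enhanced fine: $634,710 + $634,710 = $1,269,420
Minimum $1,469,450: $1,269,420 is below the minimum → $1,469,450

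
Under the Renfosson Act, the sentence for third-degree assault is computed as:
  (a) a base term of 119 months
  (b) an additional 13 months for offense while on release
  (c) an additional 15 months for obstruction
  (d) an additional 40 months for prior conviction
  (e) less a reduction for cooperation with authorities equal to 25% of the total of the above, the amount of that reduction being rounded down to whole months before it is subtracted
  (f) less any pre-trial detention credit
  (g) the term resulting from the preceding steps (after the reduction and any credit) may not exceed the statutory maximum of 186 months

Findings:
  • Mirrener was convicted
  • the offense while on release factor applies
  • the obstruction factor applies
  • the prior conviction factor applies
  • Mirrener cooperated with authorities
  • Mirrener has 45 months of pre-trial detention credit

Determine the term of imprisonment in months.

Offense while on release enhancement: +13 months
Obstruction enhancement: +15 months
Prior conviction enhancement: +40 months
Adjusted term: 119 months + 13 months + 15 months + 40 months = 187 months
Cooperation with authorities reduction: 25% of 187 months = 46 months (rounded down)
After reduction: 187 − 46 = 141 months
Less pre-trial detention credit: 141 months − 45 months = 96 months
Cap at 186 months: 96 months is within the cap, no reduction.

96 months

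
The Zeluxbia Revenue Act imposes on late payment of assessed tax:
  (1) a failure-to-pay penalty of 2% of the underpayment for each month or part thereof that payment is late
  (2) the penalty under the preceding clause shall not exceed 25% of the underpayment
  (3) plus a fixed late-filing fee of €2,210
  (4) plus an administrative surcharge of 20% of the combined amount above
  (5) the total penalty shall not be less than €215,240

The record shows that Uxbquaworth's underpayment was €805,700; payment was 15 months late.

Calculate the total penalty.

Accrued rate: 2% × 15 = 30%, capped at 25% → 25%
Failure-to-pay penalty: 25% of €805,700 = €201,425
Penalty before surcharge: €201,425 + €2,210 = €203,635
Administrative surcharge: 20% of €203,635 = €40,727
Total penalty: €203,635 + €40,727 = €244,362
Minimum €215,240: €244,362 meets the minimum, no increase.

Penalty: €244,362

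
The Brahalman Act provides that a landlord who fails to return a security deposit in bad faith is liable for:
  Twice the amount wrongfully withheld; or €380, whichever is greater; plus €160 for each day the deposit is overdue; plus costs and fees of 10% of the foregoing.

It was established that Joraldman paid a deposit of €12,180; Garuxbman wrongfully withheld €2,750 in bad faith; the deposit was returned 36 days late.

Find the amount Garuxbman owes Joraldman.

Doubled: 2 × €2,750 = €5,500
Minimum €380: €5,500 meets the minimum, no increase.
Late-return penalty: 36 × €160 = €5,760
Damages plus late penalty: €5,500 + €5,760 = €11,260
Costs and fees: 10% of €11,260 = €1,126
Total recovery: €11,260 + €1,126 = €12,386

Recovery: €12,386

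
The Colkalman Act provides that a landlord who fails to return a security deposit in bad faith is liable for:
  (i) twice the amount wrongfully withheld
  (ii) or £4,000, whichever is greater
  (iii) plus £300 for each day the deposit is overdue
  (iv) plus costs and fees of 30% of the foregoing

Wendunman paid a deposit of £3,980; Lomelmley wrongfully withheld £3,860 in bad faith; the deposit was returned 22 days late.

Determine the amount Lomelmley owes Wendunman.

Doubled: 2 × £3,860 = £7,720
Minimum £4,000: £7,720 meets the minimum, no increase.
Late-return penalty: 22 × £300 = £6,600
Damages plus late penalty: £7,720 + £6,600 = £14,320
Costs and fees: 30% of £14,320 = £4,296
Total recovery: £14,320 + £4,296 = £18,616

£18,616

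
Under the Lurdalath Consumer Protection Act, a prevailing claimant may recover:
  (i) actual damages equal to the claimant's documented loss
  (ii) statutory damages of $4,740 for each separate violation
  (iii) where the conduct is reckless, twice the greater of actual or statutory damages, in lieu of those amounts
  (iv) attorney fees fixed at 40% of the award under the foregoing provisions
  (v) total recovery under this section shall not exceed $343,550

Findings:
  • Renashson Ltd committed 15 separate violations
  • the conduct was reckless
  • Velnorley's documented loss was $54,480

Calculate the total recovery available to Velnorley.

Statutory damages: 15 × $4,740 = $71,100
Greater of actual damages ($54,480) or statutory damages ($71,100): $71,100
Doubled: 2 × $71,100 = $142,200
Attorney fees: 40% of $142,200 = $56,880
Total before cap: $142,200 + $56,880 = $199,080
Cap at $343,550: $199,080 is within the cap, no reduction.

$199,080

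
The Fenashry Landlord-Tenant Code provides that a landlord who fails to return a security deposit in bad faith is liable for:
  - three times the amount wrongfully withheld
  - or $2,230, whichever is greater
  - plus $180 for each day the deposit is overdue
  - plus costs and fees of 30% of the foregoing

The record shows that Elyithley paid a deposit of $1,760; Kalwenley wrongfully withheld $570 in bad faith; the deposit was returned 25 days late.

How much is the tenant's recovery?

Trebled: 3 × $570 = $1,710
Minimum $2,230: $1,710 is below the minimum → $2,230
Late-return penalty: 25 × $180 = $4,500
Damages plus late penalty: $2,230 + $4,500 = $6,730
Costs and fees: 30% of $6,730 = $2,019
Total recovery: $6,730 + $2,019 = $8,749

$8,749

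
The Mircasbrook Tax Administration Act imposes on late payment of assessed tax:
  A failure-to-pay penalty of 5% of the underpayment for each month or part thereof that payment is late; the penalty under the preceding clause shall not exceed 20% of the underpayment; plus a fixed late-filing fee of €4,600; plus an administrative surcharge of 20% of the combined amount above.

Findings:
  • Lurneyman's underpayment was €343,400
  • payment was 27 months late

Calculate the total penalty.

€87,936

Accrued rate: 5% × 27 = 135%, capped at 20% → 20%
Failure-to-pay penalty: 20% of €343,400 = €68,680
Penalty before surcharge: €68,680 + €4,600 = €73,280
Administrative surcharge: 20% of €73,280 = €14,656
Total penalty: €73,280 + €14,656 = €87,936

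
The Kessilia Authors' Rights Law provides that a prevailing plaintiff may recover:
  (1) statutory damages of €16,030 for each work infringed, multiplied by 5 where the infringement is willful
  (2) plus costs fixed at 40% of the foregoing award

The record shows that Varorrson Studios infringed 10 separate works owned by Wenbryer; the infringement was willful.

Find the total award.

Statutory damages: 10 × €16,030 = €160,300
Multiplied by 5: 5 × €160,300 = €801,500
Costs: 40% of €801,500 = €320,600
Award plus costs: €801,500 + €320,600 = €1,122,100

€1,122,100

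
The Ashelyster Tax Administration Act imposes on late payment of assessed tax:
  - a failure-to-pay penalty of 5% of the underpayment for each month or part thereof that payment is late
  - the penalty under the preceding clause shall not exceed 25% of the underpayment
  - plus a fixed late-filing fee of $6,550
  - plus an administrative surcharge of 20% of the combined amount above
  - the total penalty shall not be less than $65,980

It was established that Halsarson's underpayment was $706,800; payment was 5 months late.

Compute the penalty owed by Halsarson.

Accrued rate: 5% × 5 = 25%, capped at 25% → 25%
Failure-to-pay penalty: 25% of $706,800 = $176,700
Penalty before surcharge: $176,700 + $6,550 = $183,250
Administrative surcharge: 20% of $183,250 = $36,650
Total penalty: $183,250 + $36,650 = $219,900
Minimum $65,980: $219,900 meets the minimum, no increase.

Penalty: $219,900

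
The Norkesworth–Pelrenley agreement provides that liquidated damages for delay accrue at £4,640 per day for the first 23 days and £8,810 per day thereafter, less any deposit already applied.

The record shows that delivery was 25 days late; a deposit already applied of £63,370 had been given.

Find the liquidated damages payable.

First 23 days: 23 × £4,640 = £106,720
Remaining days: (25 − 23) × £8,810 = £17,620
Accrued per-day damages: £106,720 + £17,620 = £124,340
Less deposit already applied: £124,340 − £63,370 = £60,970

£60,970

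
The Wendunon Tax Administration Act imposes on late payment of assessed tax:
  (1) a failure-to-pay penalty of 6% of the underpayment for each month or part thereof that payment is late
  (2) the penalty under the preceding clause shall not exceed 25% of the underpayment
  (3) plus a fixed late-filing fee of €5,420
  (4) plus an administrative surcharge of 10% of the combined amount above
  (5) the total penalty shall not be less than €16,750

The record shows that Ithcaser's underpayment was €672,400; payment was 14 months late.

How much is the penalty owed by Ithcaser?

Accrued rate: 6% × 14 = 84%, capped at 25% → 25%
Failure-to-pay penalty: 25% of €672,400 = €168,100
Penalty before surcharge: €168,100 + €5,420 = €173,520
Administrative surcharge: 10% of €173,520 = €17,352
Total penalty: €173,520 + €17,352 = €190,872
Minimum €16,750: €190,872 meets the minimum, no increase.

€190,872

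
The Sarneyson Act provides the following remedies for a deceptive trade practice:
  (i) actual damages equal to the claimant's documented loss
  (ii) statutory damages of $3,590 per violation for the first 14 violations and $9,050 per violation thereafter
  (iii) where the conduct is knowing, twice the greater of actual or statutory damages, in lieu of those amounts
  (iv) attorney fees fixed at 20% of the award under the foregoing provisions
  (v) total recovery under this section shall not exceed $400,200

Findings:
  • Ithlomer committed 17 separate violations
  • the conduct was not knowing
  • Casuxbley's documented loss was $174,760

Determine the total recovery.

$302,604

First 14 violations: 14 × $3,590 = $50,260
Remaining violations: (17 − 14) × $9,050 = $27,150
Statutory damages: $50,260 + $27,150 = $77,410
Conduct not knowing: the in-lieu enhancement does not apply.
Actual plus statutory damages: $174,760 + $77,410 = $252,170
Attorney fees: 20% of $252,170 = $50,434
Total before cap: $252,170 + $50,434 = $302,604
Cap at $400,200: $302,604 is within the cap, no reduction.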